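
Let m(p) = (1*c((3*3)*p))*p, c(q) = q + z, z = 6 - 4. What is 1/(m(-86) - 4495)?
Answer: 1/61897 ≈ 1.6156e-5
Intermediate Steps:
z = 2
c(q) = 2 + q (c(q) = q + 2 = 2 + q)
m(p) = p*(2 + 9*p) (m(p) = (1*(2 + (3*3)*p))*p = (1*(2 + 9*p))*p = (2 + 9*p)*p = p*(2 + 9*p))
1/(m(-86) - 4495) = 1/(-86*(2 + 9*(-86)) - 4495) = 1/(-86*(2 - 774) - 4495) = 1/(-86*(-772) - 4495) = 1/(66392 - 4495) = 1/61897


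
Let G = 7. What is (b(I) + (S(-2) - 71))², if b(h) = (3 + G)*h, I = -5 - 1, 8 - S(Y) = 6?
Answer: 16641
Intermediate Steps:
S(Y) = 2 (S(Y) = 8 - 1*6 = 8 - 6 = 2)
I = -6
b(h) = 10*h (b(h) = (3 + 7)*h = 10*h)
(b(I) + (S(-2) - 71))² = (10*(-6) + (2 - 71))² = (-60 - 69)² = (-129)² = 16641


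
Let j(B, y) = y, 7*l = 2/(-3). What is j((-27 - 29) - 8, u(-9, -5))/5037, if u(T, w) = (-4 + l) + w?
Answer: -191/105777 ≈ -0.0018057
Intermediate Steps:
l = -2/21 (l = (2/(-3))/7 = (2*(-1/3))/7 = (1/7)*(-2/3) = -2/21 ≈ -0.095238)
u(T, w) = -86/21 + w (u(T, w) = (-4 - 2/21) + w = -86/21 + w)
j((-27 - 29) - 8, u(-9, -5))/5037 = (-86/21 - 5)/5037 = -191/21*1/5037 = -191/105777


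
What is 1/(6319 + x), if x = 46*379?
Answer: 1/23753 ≈ 4.2100e-5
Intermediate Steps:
x = 17434
1/(6319 + x) = 1/(6319 + 17434) = 1/23753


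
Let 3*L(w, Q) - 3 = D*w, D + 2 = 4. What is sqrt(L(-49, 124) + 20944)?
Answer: sqrt(188211)/3 ≈ 144.61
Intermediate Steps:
D = 2 (D = -2 + 4 = 2)
L(w, Q) = 1 + 2*w/3 (L(w, Q) = 1 + (2*w)/3 = 1 + 2*w/3)
sqrt(L(-49, 124) + 20944) = sqrt((1 + (2/3)*(-49)) + 20944) = sqrt((1 - 98/3) + 20944) = sqrt(-95/3 + 20944) = sqrt(62737/3) = sqrt(188211)/3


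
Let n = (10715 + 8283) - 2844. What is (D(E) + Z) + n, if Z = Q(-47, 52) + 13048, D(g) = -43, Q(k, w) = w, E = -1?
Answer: 29211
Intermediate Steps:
n = 16154 (n = 18998 - 2844 = 16154)
Z = 13100 (Z = 52 + 13048 = 13100)
(D(E) + Z) + n = (-43 + 13100) + 16154 = 13057 + 16154 = 29211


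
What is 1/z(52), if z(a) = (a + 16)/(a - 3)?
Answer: 49/68 ≈ 0.72059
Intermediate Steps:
z(a) = (16 + a)/(-3 + a)
1/z(52) = 1/((16 + 52)/(-3 + 52)) = 1/(68/49) = 49/68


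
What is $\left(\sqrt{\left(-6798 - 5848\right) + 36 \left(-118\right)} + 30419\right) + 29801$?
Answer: $60220 + i \sqrt{16894} \approx 60220.0 + 129.98 i$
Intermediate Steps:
$\left(\sqrt{\left(-6798 - 5848\right) + 36 \left(-118\right)} + 30419\right) + 29801 = \left(\sqrt{\left(-6798 - 5848\right) - 4248} + 30419\right) + 29801 = \left(\sqrt{-12646 - 4248} + 30419\right) + 29801 = \left(\sqrt{-16894} + 30419\right) + 29801 = \left(i \sqrt{16894} + 30419\right) + 29801 = \left(30419 + i \sqrt{16894}\right) + 29801 = 60220 + i \sqrt{16894}$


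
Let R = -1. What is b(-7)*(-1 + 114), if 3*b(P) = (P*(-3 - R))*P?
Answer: -11074/3 ≈ -3691.3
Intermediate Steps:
b(P) = -2*P**2/3 (b(P) = ((P*(-3 - 1*(-1)))*P)/3 = ((P*(-3 + 1))*P)/3 = ((P*(-2))*P)/3 = ((-2*P)*P)/3 = (-2*P**2)/3 = -2*P**2/3)
b(-7)*(-1 + 114) = (-2/3*(-7)**2)*(-1 + 114) = -2/3*49*113 = -98/3*113 = -11074/3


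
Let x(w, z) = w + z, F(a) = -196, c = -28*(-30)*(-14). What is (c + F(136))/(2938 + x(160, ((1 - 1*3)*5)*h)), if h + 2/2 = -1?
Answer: -5978/1559 ≈ -3.8345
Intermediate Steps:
h = -2 (h = -1 - 1 = -2)
c = -11760 (c = 840*(-14) = -11760)
(c + F(136))/(2938 + x(160, ((1 - 1*3)*5)*h)) = (-11760 - 196)/(2938 + (160 + ((1 - 1*3)*5)*(-2))) = -11956/(2938 + (160 + ((1 - 3)*5)*(-2))) = -11956/(2938 + (160 - 2*5*(-2))) = -11956/(2938 + (160 - 10*(-2))) = -11956/(2938 + (160 + 20)) = -11956/(2938 + 180) = -11956/3118 = -11956*1/3118 = -5978/1559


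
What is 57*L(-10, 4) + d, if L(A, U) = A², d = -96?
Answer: 5604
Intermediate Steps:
57*L(-10, 4) + d = 57*(-10)² - 96 = 57*100 - 96 = 5700 - 96 = 5604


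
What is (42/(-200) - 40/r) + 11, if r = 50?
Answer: 999/100 ≈ 9.9900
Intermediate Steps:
(42/(-200) - 40/r) + 11 = (42/(-200) - 40/50) + 11 = (42*(-1/200) - 40*1/50) + 11 = (-21/100 - ⅘) + 11 = -101/100 + 11 = 999/100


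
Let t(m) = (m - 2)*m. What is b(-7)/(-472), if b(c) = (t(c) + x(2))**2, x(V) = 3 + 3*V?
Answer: -648/59 ≈ -10.983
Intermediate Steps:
t(m) = m*(-2 + m) (t(m) = (-2 + m)*m = m*(-2 + m))
b(c) = (9 + c*(-2 + c))**2 (b(c) = (c*(-2 + c) + (3 + 3*2))**2 = (c*(-2 + c) + (3 + 6))**2 = (c*(-2 + c) + 9)**2 = (9 + c*(-2 + c))**2)
b(-7)/(-472) = (9 - 7*(-2 - 7))**2/(-472) = (9 - 7*(-9))**2*(-1/472) = (9 + 63)**2*(-1/472) = 72**2*(-1/472) = 5184*(-1/472) = -648/59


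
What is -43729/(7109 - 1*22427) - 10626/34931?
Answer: 1364728631/535073058 ≈ 2.5505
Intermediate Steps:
-43729/(7109 - 1*22427) - 10626/34931 = -43729/(7109 - 22427) - 10626*1/34931 = -43729/(-15318) - 10626/34931 = -43729*(-1/15318) - 10626/34931 = 43729/15318 - 10626/34931 = 1364728631/535073058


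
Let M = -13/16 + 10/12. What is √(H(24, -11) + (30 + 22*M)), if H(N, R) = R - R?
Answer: √4386/12 ≈ 5.5189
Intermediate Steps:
H(N, R) = 0
M = 1/48 (M = -13*1/16 + 10*(1/12) = -13/16 + ⅚ = 1/48 ≈ 0.020833)
√(H(24, -11) + (30 + 22*M)) = √(0 + (30 + 22*(1/48))) = √(0 + (30 + 11/24)) = √(0 + 731/24) = √(731/24) = √4386/12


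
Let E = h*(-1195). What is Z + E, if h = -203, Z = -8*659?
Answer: 237313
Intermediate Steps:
Z = -5272
E = 242585 (E = -203*(-1195) = 242585)
Z + E = -5272 + 242585 = 237313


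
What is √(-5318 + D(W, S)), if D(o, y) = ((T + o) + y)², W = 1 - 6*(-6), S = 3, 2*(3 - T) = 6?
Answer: 13*I*√22 ≈ 60.975*I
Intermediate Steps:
T = 0 (T = 3 - ½*6 = 3 - 3 = 0)
W = 37 (W = 1 + 36 = 37)
D(o, y) = (o + y)² (D(o, y) = ((0 + o) + y)² = (o + y)²)
√(-5318 + D(W, S)) = √(-5318 + (37 + 3)²) = √(-5318 + 40²) = √(-5318 + 1600) = √(-3718) = 13*I*√22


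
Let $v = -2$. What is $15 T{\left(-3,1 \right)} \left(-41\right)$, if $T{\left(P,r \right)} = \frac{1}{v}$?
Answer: $\frac{615}{2} \approx 307.5$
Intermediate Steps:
$T{\left(P,r \right)} = - \frac{1}{2}$ ($T{\left(P,r \right)} = \frac{1}{-2} = - \frac{1}{2}$)
$15 T{\left(-3,1 \right)} \left(-41\right) = 15 \left(- \frac{1}{2}\right) \left(-41\right) = \left(- \frac{15}{2}\right) \left(-41\right) = \frac{615}{2}$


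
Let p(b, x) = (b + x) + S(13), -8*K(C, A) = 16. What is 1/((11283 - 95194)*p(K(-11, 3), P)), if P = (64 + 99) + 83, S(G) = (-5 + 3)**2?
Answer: -1/20809928 ≈ -4.8054e-8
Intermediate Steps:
K(C, A) = -2 (K(C, A) = -1/8*16 = -2)
S(G) = 4 (S(G) = (-2)**2 = 4)
P = 246 (P = 163 + 83 = 246)
p(b, x) = 4 + b + x (p(b, x) = (b + x) + 4 = 4 + b + x)
1/((11283 - 95194)*p(K(-11, 3), P)) = 1/((11283 - 95194)*(4 - 2 + 246)) = 1/(-83911*248) = -1/83911*1/248 = -1/20809928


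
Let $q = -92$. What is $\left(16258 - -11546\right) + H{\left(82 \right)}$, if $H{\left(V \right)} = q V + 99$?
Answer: $20359$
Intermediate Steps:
$H{\left(V \right)} = 99 - 92 V$ ($H{\left(V \right)} = - 92 V + 99 = 99 - 92 V$)
$\left(16258 - -11546\right) + H{\left(82 \right)} = \left(16258 - -11546\right) + \left(99 - 7544\right) = \left(16258 + 11546\right) + \left(99 - 7544\right) = 27804 - 7445 = 20359$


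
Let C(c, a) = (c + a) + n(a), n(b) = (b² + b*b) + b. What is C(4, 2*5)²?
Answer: 50176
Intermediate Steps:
n(b) = b + 2*b² (n(b) = (b² + b²) + b = 2*b² + b = b + 2*b²)
C(c, a) = a + c + a*(1 + 2*a) (C(c, a) = (c + a) + a*(1 + 2*a) = (a + c) + a*(1 + 2*a) = a + c + a*(1 + 2*a))
C(4, 2*5)² = (2*5 + 4 + (2*5)*(1 + 2*(2*5)))² = (10 + 4 + 10*(1 + 2*10))² = (10 + 4 + 10*(1 + 20))² = (10 + 4 + 10*21)² = (10 + 4 + 210)² = 224² = 50176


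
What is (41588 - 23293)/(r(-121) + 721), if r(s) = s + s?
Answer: 18295/479 ≈ 38.194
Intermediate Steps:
r(s) = 2*s
(41588 - 23293)/(r(-121) + 721) = (41588 - 23293)/(2*(-121) + 721) = 18295/(-242 + 721) = 18295/479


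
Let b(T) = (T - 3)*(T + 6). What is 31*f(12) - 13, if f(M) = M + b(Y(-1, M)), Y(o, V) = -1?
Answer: -261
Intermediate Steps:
b(T) = (-3 + T)*(6 + T)
f(M) = -20 + M (f(M) = M + (-18 + (-1)² + 3*(-1)) = M + (-18 + 1 - 3) = M - 20 = -20 + M)
31*f(12) - 13 = 31*(-20 + 12) - 13 = 31*(-8) - 13 = -248 - 13 = -261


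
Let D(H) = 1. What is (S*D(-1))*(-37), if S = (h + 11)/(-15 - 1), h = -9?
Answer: 37/8 ≈ 4.6250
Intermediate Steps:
S = -⅛ (S = (-9 + 11)/(-15 - 1) = 2/(-16) = 2*(-1/16) = -⅛ ≈ -0.12500)
(S*D(-1))*(-37) = -⅛*1*(-37) = -⅛*(-37) = 37/8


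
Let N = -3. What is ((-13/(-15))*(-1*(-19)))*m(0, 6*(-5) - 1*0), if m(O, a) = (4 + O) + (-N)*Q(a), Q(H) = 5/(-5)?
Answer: 247/15 ≈ 16.467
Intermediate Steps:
Q(H) = -1 (Q(H) = 5*(-1/5) = -1)
m(O, a) = 1 + O (m(O, a) = (4 + O) - 1*(-3)*(-1) = (4 + O) + 3*(-1) = (4 + O) - 3 = 1 + O)
((-13/(-15))*(-1*(-19)))*m(0, 6*(-5) - 1*0) = ((-13/(-15))*(-1*(-19)))*(1 + 0) = (-13*(-1/15)*19)*1 = ((13/15)*19)*1 = (247/15)*1 = 247/15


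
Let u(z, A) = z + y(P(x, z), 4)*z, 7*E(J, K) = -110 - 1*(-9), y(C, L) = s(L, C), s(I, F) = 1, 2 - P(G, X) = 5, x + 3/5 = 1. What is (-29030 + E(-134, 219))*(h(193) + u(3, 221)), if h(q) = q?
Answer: -40458889/7 ≈ -5.7798e+6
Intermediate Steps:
x = 2/5 (x = -3/5 + 1 = 2/5 ≈ 0.40000)
P(G, X) = -3 (P(G, X) = 2 - 1*5 = 2 - 5 = -3)
y(C, L) = 1
E(J, K) = -101/7 (E(J, K) = (-110 - 1*(-9))/7 = (-110 + 9)/7 = (1/7)*(-101) = -101/7)
u(z, A) = 2*z (u(z, A) = z + 1*z = z + z = 2*z)
(-29030 + E(-134, 219))*(h(193) + u(3, 221)) = (-29030 - 101/7)*(193 + 2*3) = -203311*(193 + 6)/7 = -203311/7*199 = -40458889/7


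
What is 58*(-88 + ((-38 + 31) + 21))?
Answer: -4292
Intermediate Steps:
58*(-88 + ((-38 + 31) + 21)) = 58*(-88 + (-7 + 21)) = 58*(-88 + 14) = 58*(-74) = -4292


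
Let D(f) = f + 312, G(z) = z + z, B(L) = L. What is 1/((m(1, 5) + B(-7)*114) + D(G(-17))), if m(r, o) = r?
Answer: -1/519 ≈ -0.0019268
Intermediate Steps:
G(z) = 2*z
D(f) = 312 + f
1/((m(1, 5) + B(-7)*114) + D(G(-17))) = 1/((1 - 7*114) + (312 + 2*(-17))) = 1/((1 - 798) + (312 - 34)) = 1/(-797 + 278) = 1/(-519) = -1/519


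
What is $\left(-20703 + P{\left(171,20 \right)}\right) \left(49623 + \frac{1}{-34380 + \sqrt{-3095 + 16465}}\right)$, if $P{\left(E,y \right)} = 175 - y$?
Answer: $- \frac{630995174587668}{618833} + \frac{10274 \sqrt{13370}}{590985515} \approx -1.0197 \cdot 10^{9}$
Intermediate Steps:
$\left(-20703 + P{\left(171,20 \right)}\right) \left(49623 + \frac{1}{-34380 + \sqrt{-3095 + 16465}}\right) = \left(-20703 + \left(175 - 20\right)\right) \left(49623 + \frac{1}{-34380 + \sqrt{-3095 + 16465}}\right) = \left(-20703 + \left(175 - 20\right)\right) \left(49623 + \frac{1}{-34380 + \sqrt{13370}}\right) = \left(-20703 + 155\right) \left(49623 + \frac{1}{-34380 + \sqrt{13370}}\right) = - 20548 \left(49623 + \frac{1}{-34380 + \sqrt{13370}}\right) = -1019653404 - \frac{20548}{-34380 + \sqrt{13370}}$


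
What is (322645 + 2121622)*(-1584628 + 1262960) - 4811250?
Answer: -786247288606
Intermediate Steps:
(322645 + 2121622)*(-1584628 + 1262960) - 4811250 = 2444267*(-321668) - 4811250 = -786242477356 - 4811250 = -786247288606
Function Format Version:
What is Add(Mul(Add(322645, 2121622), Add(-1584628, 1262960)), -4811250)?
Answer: -786247288606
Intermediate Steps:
Add(Mul(Add(322645, 2121622), Add(-1584628, 1262960)), -4811250) = Add(Mul(2444267, -321668), -4811250) = Add(-786242477356, -4811250) = -786247288606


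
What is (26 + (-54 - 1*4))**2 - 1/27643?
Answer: 28306431/27643 ≈ 1024.0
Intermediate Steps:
(26 + (-54 - 1*4))**2 - 1/27643 = (26 + (-54 - 4))**2 - 1*1/27643 = (26 - 58)**2 - 1/27643 = (-32)**2 - 1/27643 = 1024 - 1/27643 = 28306431/27643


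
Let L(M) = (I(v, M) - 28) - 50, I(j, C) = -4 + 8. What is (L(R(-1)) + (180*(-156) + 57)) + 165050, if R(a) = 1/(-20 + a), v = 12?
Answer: 136953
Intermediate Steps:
I(j, C) = 4
L(M) = -74 (L(M) = (4 - 28) - 50 = -24 - 50 = -74)
(L(R(-1)) + (180*(-156) + 57)) + 165050 = (-74 + (180*(-156) + 57)) + 165050 = (-74 + (-28080 + 57)) + 165050 = (-74 - 28023) + 165050 = -28097 + 165050 = 136953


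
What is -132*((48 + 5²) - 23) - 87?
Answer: -6687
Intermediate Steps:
-132*((48 + 5²) - 23) - 87 = -132*((48 + 25) - 23) - 87 = -132*(73 - 23) - 87 = -132*50 - 87 = -6600 - 87 = -6687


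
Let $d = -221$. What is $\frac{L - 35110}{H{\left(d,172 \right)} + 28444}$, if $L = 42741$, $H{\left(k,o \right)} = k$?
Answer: $\frac{587}{2171} \approx 0.27038$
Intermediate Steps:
$\frac{L - 35110}{H{\left(d,172 \right)} + 28444} = \frac{42741 - 35110}{-221 + 28444} = \frac{7631}{28223} = 7631 \cdot \frac{1}{28223} = \frac{587}{2171}$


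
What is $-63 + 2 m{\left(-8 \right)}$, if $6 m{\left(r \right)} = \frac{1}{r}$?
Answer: $- \frac{1513}{24} \approx -63.042$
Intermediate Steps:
$m{\left(r \right)} = \frac{1}{6 r}$
$-63 + 2 m{\left(-8 \right)} = -63 + 2 \frac{1}{6 \left(-8\right)} = -63 + 2 \cdot \frac{1}{6} \left(- \frac{1}{8}\right) = -63 + 2 \left(- \frac{1}{48}\right) = -63 - \frac{1}{24} = - \frac{1513}{24}$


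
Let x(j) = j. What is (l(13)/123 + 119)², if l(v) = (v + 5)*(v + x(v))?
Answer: 25351225/1681 ≈ 15081.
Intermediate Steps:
l(v) = 2*v*(5 + v) (l(v) = (v + 5)*(v + v) = (5 + v)*(2*v) = 2*v*(5 + v))
(l(13)/123 + 119)² = ((2*13*(5 + 13))/123 + 119)² = ((2*13*18)*(1/123) + 119)² = (468*(1/123) + 119)² = (156/41 + 119)² = (5035/41)² = 25351225/1681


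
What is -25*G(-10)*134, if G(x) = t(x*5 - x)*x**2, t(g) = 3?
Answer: -1005000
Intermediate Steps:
G(x) = 3*x**2
-25*G(-10)*134 = -75*(-10)**2*134 = -75*100*134 = -25*300*134 = -7500*134 = -1005000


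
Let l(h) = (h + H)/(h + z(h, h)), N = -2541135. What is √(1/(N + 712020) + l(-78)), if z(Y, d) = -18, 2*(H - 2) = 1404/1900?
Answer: √6766316014506897/92675160 ≈ 0.88759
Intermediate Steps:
H = 2251/950 (H = 2 + (1404/1900)/2 = 2 + (1404*(1/1900))/2 = 2 + (½)*(351/475) = 2 + 351/950 = 2251/950 ≈ 2.3695)
l(h) = (2251/950 + h)/(-18 + h) (l(h) = (h + 2251/950)/(h - 18) = (2251/950 + h)/(-18 + h))
√(1/(N + 712020) + l(-78)) = √(1/(-2541135 + 712020) + (2251/950 - 78)/(-18 - 78)) = √(1/(-1829115) - 71849/950/(-96)) = √(-1/1829115 - 1/96*(-71849/950)) = √(-1/1829115 + 71849/91200) = √(8761332829/11121019200) = √6766316014506897/92675160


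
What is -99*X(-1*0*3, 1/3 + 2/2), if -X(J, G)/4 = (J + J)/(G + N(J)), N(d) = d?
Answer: 0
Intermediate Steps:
X(J, G) = -8*J/(G + J) (X(J, G) = -4*(J + J)/(G + J) = -4*2*J/(G + J) = -8*J/(G + J))
-99*X(-1*0*3, 1/3 + 2/2) = -(-792)*-1*0*3/((1/3 + 2/2) - 1*0*3) = -(-792)*0*3/((1*(⅓) + 2*(½)) + 0*3) = -(-792)*0/((⅓ + 1) + 0) = -(-792)*0/(4/3 + 0) = -(-792)*0/4/3 = -(-792)*0*3/4 = -99*0 = 0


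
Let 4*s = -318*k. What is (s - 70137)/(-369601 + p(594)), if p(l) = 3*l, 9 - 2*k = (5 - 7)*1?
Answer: 282297/1471276 ≈ 0.19187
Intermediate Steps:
k = 11/2 (k = 9/2 - (5 - 7)/2 = 9/2 - (-1) = 9/2 - 1/2*(-2) = 9/2 + 1 = 11/2 ≈ 5.5000)
s = -1749/4 (s = (-318*11/2)/4 = (1/4)*(-1749) = -1749/4 ≈ -437.25)
(s - 70137)/(-369601 + p(594)) = (-1749/4 - 70137)/(-369601 + 3*594) = -282297/(4*(-369601 + 1782)) = -282297/4/(-367819) = -282297/4*(-1/367819) = 282297/1471276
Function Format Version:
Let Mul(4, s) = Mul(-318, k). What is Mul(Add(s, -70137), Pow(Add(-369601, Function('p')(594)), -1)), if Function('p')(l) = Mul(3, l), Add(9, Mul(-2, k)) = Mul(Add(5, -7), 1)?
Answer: Rational(282297, 1471276) ≈ 0.19187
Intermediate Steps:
k = Rational(11, 2) (k = Add(Rational(9, 2), Mul(Rational(-1, 2), Mul(Add(5, -7), 1))) = Add(Rational(9, 2), Mul(Rational(-1, 2), Mul(-2, 1))) = Add(Rational(9, 2), Mul(Rational(-1, 2), -2)) = Add(Rational(9, 2), 1) = Rational(11, 2) ≈ 5.5000)
s = Rational(-1749, 4) (s = Mul(Rational(1, 4), Mul(-318, Rational(11, 2))) = Mul(Rational(1, 4), -1749) = Rational(-1749, 4) ≈ -437.25)
Mul(Add(s, -70137), Pow(Add(-369601, Function('p')(594)), -1)) = Mul(Add(Rational(-1749, 4), -70137), Pow(Add(-369601, Mul(3, 594)), -1)) = Mul(Rational(-282297, 4), Pow(Add(-369601, 1782), -1)) = Mul(Rational(-282297, 4), Pow(-367819, -1)) = Mul(Rational(-282297, 4), Rational(-1, 367819)) = Rational(282297, 1471276)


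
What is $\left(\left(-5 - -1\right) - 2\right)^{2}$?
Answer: $36$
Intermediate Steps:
$\left(\left(-5 - -1\right) - 2\right)^{2} = \left(\left(-5 + 1\right) - 2\right)^{2} = \left(-4 - 2\right)^{2} = \left(-6\right)^{2} = 36$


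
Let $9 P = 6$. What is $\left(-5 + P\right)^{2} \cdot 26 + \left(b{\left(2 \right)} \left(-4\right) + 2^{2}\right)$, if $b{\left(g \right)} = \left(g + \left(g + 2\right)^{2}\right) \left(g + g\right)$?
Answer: $\frac{1838}{9} \approx 204.22$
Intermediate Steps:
$b{\left(g \right)} = 2 g \left(g + \left(2 + g\right)^{2}\right)$ ($b{\left(g \right)} = \left(g + \left(2 + g\right)^{2}\right) 2 g = 2 g \left(g + \left(2 + g\right)^{2}\right)$)
$P = \frac{2}{3}$ ($P = \frac{1}{9} \cdot 6 = \frac{2}{3} \approx 0.66667$)
$\left(-5 + P\right)^{2} \cdot 26 + \left(b{\left(2 \right)} \left(-4\right) + 2^{2}\right) = \left(-5 + \frac{2}{3}\right)^{2} \cdot 26 + \left(2 \cdot 2 \left(2 + \left(2 + 2\right)^{2}\right) \left(-4\right) + 2^{2}\right) = \left(- \frac{13}{3}\right)^{2} \cdot 26 + \left(2 \cdot 2 \left(2 + 4^{2}\right) \left(-4\right) + 4\right) = \frac{169}{9} \cdot 26 + \left(2 \cdot 2 \left(2 + 16\right) \left(-4\right) + 4\right) = \frac{4394}{9} + \left(2 \cdot 2 \cdot 18 \left(-4\right) + 4\right) = \frac{4394}{9} + \left(72 \left(-4\right) + 4\right) = \frac{4394}{9} + \left(-288 + 4\right) = \frac{4394}{9} - 284 = \frac{1838}{9}$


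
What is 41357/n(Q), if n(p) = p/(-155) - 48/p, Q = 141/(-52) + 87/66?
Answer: 2922369161140/2434884169 ≈ 1200.2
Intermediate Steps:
Q = -797/572 (Q = 141*(-1/52) + 87*(1/66) = -141/52 + 29/22 = -797/572 ≈ -1.3934)
n(p) = -48/p - p/155 (n(p) = p*(-1/155) - 48/p = -p/155 - 48/p = -48/p - p/155)
41357/n(Q) = 41357/(-48/(-797/572) - 1/155*(-797/572)) = 41357/(-48*(-572/797) + 797/88660) = 41357/(27456/797 + 797/88660) = 41357/(2434884169/70662020) = 41357*(70662020/2434884169) = 2922369161140/2434884169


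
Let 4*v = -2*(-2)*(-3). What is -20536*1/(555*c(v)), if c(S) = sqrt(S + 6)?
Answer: -20536*sqrt(3)/1665 ≈ -21.363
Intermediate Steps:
v = -3 (v = (-2*(-2)*(-3))/4 = (4*(-3))/4 = (1/4)*(-12) = -3)
c(S) = sqrt(6 + S)
-20536*1/(555*c(v)) = -20536*1/(555*sqrt(6 - 3)) = -20536*sqrt(3)/1665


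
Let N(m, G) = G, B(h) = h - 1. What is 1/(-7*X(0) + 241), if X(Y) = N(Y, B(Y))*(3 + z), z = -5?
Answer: 1/227 ≈ 0.0044053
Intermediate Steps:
B(h) = -1 + h
X(Y) = 2 - 2*Y (X(Y) = (-1 + Y)*(3 - 5) = (-1 + Y)*(-2) = 2 - 2*Y)
1/(-7*X(0) + 241) = 1/(-7*(2 - 2*0) + 241) = 1/(-7*(2 + 0) + 241) = 1/(-7*2 + 241) = 1/(-14 + 241) = 1/227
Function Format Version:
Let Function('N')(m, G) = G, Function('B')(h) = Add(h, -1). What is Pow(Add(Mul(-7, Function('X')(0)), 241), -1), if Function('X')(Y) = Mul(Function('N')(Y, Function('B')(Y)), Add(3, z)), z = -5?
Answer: Rational(1, 227) ≈ 0.0044053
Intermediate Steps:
Function('B')(h) = Add(-1, h)
Function('X')(Y) = Add(2, Mul(-2, Y)) (Function('X')(Y) = Mul(Add(-1, Y), Add(3, -5)) = Mul(Add(-1, Y), -2) = Add(2, Mul(-2, Y)))
Pow(Add(Mul(-7, Function('X')(0)), 241), -1) = Pow(Add(Mul(-7, Add(2, Mul(-2, 0))), 241), -1) = Pow(Add(Mul(-7, Add(2, 0)), 241), -1) = Pow(Add(Mul(-7, 2), 241), -1) = Pow(Add(-14, 241), -1) = Pow(227, -1) = Rational(1, 227)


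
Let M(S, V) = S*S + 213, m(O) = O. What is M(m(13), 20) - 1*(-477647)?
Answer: 478029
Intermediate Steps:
M(S, V) = 213 + S² (M(S, V) = S² + 213 = 213 + S²)
M(m(13), 20) - 1*(-477647) = (213 + 13²) - 1*(-477647) = (213 + 169) + 477647 = 382 + 477647 = 478029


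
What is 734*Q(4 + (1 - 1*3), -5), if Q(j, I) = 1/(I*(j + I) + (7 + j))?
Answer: 367/12 ≈ 30.583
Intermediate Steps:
Q(j, I) = 1/(7 + j + I*(I + j)) (Q(j, I) = 1/(I*(I + j) + (7 + j)) = 1/(7 + j + I*(I + j)))
734*Q(4 + (1 - 1*3), -5) = 734/(7 + (4 + (1 - 1*3)) + (-5)**2 - 5*(4 + (1 - 1*3))) = 734/(7 + (4 + (1 - 3)) + 25 - 5*(4 + (1 - 3))) = 734/(7 + (4 - 2) + 25 - 5*(4 - 2)) = 734/(7 + 2 + 25 - 5*2) = 734/(7 + 2 + 25 - 10) = 734/24 = 734*(1/24) = 367/12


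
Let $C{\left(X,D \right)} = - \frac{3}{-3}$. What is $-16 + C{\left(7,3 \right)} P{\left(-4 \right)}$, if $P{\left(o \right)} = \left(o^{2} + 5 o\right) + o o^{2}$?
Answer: $-84$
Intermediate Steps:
$P{\left(o \right)} = o^{2} + o^{3} + 5 o$ ($P{\left(o \right)} = \left(o^{2} + 5 o\right) + o^{3} = o^{2} + o^{3} + 5 o$)
$C{\left(X,D \right)} = 1$ ($C{\left(X,D \right)} = \left(-3\right) \left(- \frac{1}{3}\right) = 1$)
$-16 + C{\left(7,3 \right)} P{\left(-4 \right)} = -16 + 1 \left(- 4 \left(5 - 4 + \left(-4\right)^{2}\right)\right) = -16 + 1 \left(- 4 \left(5 - 4 + 16\right)\right) = -16 + 1 \left(\left(-4\right) 17\right) = -16 + 1 \left(-68\right) = -16 - 68 = -84$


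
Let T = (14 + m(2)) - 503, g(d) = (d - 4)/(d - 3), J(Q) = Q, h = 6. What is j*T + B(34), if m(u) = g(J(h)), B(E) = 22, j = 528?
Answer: -257818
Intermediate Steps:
g(d) = (-4 + d)/(-3 + d)
m(u) = ⅔ (m(u) = (-4 + 6)/(-3 + 6) = 2/3 = (⅓)*2 = ⅔)
T = -1465/3 (T = (14 + ⅔) - 503 = 44/3 - 503 = -1465/3 ≈ -488.33)
j*T + B(34) = 528*(-1465/3) + 22 = -257840 + 22 = -257818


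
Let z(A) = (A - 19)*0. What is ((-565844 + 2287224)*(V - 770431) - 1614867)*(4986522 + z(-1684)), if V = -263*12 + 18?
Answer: -6640091690235867414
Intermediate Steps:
V = -3138 (V = -3156 + 18 = -3138)
z(A) = 0 (z(A) = (-19 + A)*0 = 0)
((-565844 + 2287224)*(V - 770431) - 1614867)*(4986522 + z(-1684)) = ((-565844 + 2287224)*(-3138 - 770431) - 1614867)*(4986522 + 0) = (1721380*(-773569) - 1614867)*4986522 = (-1331606205220 - 1614867)*4986522 = -1331607820087*4986522 = -6640091690235867414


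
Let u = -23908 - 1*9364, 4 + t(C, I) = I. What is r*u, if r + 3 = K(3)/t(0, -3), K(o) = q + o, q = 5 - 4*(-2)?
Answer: 1231064/7 ≈ 1.7587e+5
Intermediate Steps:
q = 13 (q = 5 + 8 = 13)
t(C, I) = -4 + I
K(o) = 13 + o
r = -37/7 (r = -3 + (13 + 3)/(-4 - 3) = -3 + 16/(-7) = -3 + 16*(-1/7) = -3 - 16/7 = -37/7 ≈ -5.2857)
u = -33272 (u = -23908 - 9364 = -33272)
r*u = -37/7*(-33272) = 1231064/7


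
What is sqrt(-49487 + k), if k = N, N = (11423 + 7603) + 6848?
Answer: I*sqrt(23613) ≈ 153.67*I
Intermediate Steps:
N = 25874 (N = 19026 + 6848 = 25874)
k = 25874
sqrt(-49487 + k) = sqrt(-49487 + 25874) = sqrt(-23613) = I*sqrt(23613)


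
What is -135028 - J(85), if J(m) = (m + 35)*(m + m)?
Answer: -155428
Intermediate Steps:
J(m) = 2*m*(35 + m) (J(m) = (35 + m)*(2*m) = 2*m*(35 + m))
-135028 - J(85) = -135028 - 2*85*(35 + 85) = -135028 - 2*85*120 = -135028 - 1*20400 = -135028 - 20400 = -155428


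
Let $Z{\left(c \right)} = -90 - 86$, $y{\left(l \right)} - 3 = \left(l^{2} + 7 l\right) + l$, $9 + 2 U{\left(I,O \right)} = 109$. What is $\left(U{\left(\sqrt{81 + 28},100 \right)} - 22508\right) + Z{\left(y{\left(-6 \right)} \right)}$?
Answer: $-22634$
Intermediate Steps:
$U{\left(I,O \right)} = 50$ ($U{\left(I,O \right)} = - \frac{9}{2} + \frac{1}{2} \cdot 109 = - \frac{9}{2} + \frac{109}{2} = 50$)
$y{\left(l \right)} = 3 + l^{2} + 8 l$ ($y{\left(l \right)} = 3 + \left(\left(l^{2} + 7 l\right) + l\right) = 3 + \left(l^{2} + 8 l\right) = 3 + l^{2} + 8 l$)
$Z{\left(c \right)} = -176$ ($Z{\left(c \right)} = -90 - 86 = -176$)
$\left(U{\left(\sqrt{81 + 28},100 \right)} - 22508\right) + Z{\left(y{\left(-6 \right)} \right)} = \left(50 - 22508\right) - 176 = -22458 - 176 = -22634$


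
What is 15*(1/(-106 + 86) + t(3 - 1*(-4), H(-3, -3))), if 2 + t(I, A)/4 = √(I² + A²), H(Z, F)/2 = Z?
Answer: -483/4 + 60*√85 ≈ 432.42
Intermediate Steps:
H(Z, F) = 2*Z
t(I, A) = -8 + 4*√(A² + I²) (t(I, A) = -8 + 4*√(I² + A²) = -8 + 4*√(A² + I²))
15*(1/(-106 + 86) + t(3 - 1*(-4), H(-3, -3))) = 15*(1/(-106 + 86) + (-8 + 4*√((2*(-3))² + (3 - 1*(-4))²))) = 15*(1/(-20) + (-8 + 4*√((-6)² + (3 + 4)²))) = 15*(-1/20 + (-8 + 4*√(36 + 7²))) = 15*(-1/20 + (-8 + 4*√(36 + 49))) = 15*(-1/20 + (-8 + 4*√85)) = 15*(-161/20 + 4*√85) = -483/4 + 60*√85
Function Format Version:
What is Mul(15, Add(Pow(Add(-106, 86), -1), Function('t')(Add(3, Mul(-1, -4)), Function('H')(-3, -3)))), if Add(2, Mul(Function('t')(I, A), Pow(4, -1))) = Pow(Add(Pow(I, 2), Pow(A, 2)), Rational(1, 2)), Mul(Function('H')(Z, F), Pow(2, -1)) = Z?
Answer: Add(Rational(-483, 4), Mul(60, Pow(85, Rational(1, 2)))) ≈ 432.42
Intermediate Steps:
Function('H')(Z, F) = Mul(2, Z)
Function('t')(I, A) = Add(-8, Mul(4, Pow(Add(Pow(A, 2), Pow(I, 2)), Rational(1, 2)))) (Function('t')(I, A) = Add(-8, Mul(4, Pow(Add(Pow(I, 2), Pow(A, 2)), Rational(1, 2)))) = Add(-8, Mul(4, Pow(Add(Pow(A, 2), Pow(I, 2)), Rational(1, 2)))))
Mul(15, Add(Pow(Add(-106, 86), -1), Function('t')(Add(3, Mul(-1, -4)), Function('H')(-3, -3)))) = Mul(15, Add(Pow(Add(-106, 86), -1), Add(-8, Mul(4, Pow(Add(Pow(Mul(2, -3), 2), Pow(Add(3, Mul(-1, -4)), 2)), Rational(1, 2)))))) = Mul(15, Add(Pow(-20, -1), Add(-8, Mul(4, Pow(Add(Pow(-6, 2), Pow(Add(3, 4), 2)), Rational(1, 2)))))) = Mul(15, Add(Rational(-1, 20), Add(-8, Mul(4, Pow(Add(36, Pow(7, 2)), Rational(1, 2)))))) = Mul(15, Add(Rational(-1, 20), Add(-8, Mul(4, Pow(Add(36, 49), Rational(1, 2)))))) = Mul(15, Add(Rational(-1, 20), Add(-8, Mul(4, Pow(85, Rational(1, 2)))))) = Mul(15, Add(Rational(-161, 20), Mul(4, Pow(85, Rational(1, 2))))) = Add(Rational(-483, 4), Mul(60, Pow(85, Rational(1, 2))))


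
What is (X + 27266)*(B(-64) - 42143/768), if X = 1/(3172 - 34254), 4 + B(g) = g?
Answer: -26658105352879/7956992 ≈ -3.3503e+6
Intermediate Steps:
B(g) = -4 + g
X = -1/31082 (X = 1/(-31082) = -1/31082 ≈ -3.2173e-5)
(X + 27266)*(B(-64) - 42143/768) = (-1/31082 + 27266)*((-4 - 64) - 42143/768) = 847481811*(-68 - 42143*1/768)/31082 = 847481811*(-68 - 42143/768)/31082 = (847481811/31082)*(-94367/768) = -26658105352879/7956992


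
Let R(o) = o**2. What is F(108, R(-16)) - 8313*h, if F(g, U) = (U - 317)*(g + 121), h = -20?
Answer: 152291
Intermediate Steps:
F(g, U) = (-317 + U)*(121 + g)
F(108, R(-16)) - 8313*h = (-38357 - 317*108 + 121*(-16)**2 + (-16)**2*108) - 8313*(-20) = (-38357 - 34236 + 121*256 + 256*108) - 1*(-166260) = (-38357 - 34236 + 30976 + 27648) + 166260 = -13969 + 166260 = 152291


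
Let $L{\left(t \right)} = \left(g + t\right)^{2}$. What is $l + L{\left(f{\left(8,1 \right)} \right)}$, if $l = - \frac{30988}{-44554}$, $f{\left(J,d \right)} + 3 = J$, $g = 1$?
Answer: $\frac{817466}{22277} \approx 36.695$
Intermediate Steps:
$f{\left(J,d \right)} = -3 + J$
$L{\left(t \right)} = \left(1 + t\right)^{2}$
$l = \frac{15494}{22277}$ ($l = \left(-30988\right) \left(- \frac{1}{44554}\right) = \frac{15494}{22277} \approx 0.69552$)
$l + L{\left(f{\left(8,1 \right)} \right)} = \frac{15494}{22277} + \left(1 + \left(-3 + 8\right)\right)^{2} = \frac{15494}{22277} + \left(1 + 5\right)^{2} = \frac{15494}{22277} + 6^{2} = \frac{15494}{22277} + 36 = \frac{817466}{22277}$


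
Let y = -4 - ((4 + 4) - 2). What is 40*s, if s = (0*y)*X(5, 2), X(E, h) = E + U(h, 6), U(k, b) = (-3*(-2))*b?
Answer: 0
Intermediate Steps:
U(k, b) = 6*b
X(E, h) = 36 + E (X(E, h) = E + 6*6 = E + 36 = 36 + E)
y = -10 (y = -4 - (8 - 2) = -4 - 1*6 = -4 - 6 = -10)
s = 0 (s = (0*(-10))*(36 + 5) = 0*41 = 0)
40*s = 40*0 = 0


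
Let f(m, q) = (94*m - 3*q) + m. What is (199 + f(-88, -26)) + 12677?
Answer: 4594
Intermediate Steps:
f(m, q) = -3*q + 95*m (f(m, q) = (-3*q + 94*m) + m = -3*q + 95*m)
(199 + f(-88, -26)) + 12677 = (199 + (-3*(-26) + 95*(-88))) + 12677 = (199 + (78 - 8360)) + 12677 = (199 - 8282) + 12677 = -8083 + 12677 = 4594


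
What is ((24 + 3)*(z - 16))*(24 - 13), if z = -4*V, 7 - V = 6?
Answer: -5940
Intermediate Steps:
V = 1 (V = 7 - 1*6 = 7 - 6 = 1)
z = -4 (z = -4*1 = -4)
((24 + 3)*(z - 16))*(24 - 13) = ((24 + 3)*(-4 - 16))*(24 - 13) = (27*(-20))*11 = -540*11 = -5940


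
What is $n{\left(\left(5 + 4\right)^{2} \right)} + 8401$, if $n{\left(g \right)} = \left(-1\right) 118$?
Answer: $8283$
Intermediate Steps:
$n{\left(g \right)} = -118$
$n{\left(\left(5 + 4\right)^{2} \right)} + 8401 = -118 + 8401 = 8283$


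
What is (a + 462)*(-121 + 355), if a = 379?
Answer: 196794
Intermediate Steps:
(a + 462)*(-121 + 355) = (379 + 462)*(-121 + 355) = 841*234 = 196794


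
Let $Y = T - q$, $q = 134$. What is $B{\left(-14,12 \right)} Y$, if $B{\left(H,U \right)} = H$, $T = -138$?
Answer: $3808$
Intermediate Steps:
$Y = -272$ ($Y = -138 - 134 = -272$)
$B{\left(-14,12 \right)} Y = \left(-14\right) \left(-272\right) = 3808$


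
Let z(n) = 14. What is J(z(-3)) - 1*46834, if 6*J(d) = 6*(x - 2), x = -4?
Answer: -46840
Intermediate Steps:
J(d) = -6 (J(d) = (6*(-4 - 2))/6 = (6*(-6))/6 = (⅙)*(-36) = -6)
J(z(-3)) - 1*46834 = -6 - 1*46834 = -6 - 46834 = -46840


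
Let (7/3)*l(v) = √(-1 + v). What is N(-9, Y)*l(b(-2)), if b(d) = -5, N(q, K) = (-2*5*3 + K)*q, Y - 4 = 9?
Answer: 459*I*√6/7 ≈ 160.62*I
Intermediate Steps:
Y = 13 (Y = 4 + 9 = 13)
N(q, K) = q*(-30 + K) (N(q, K) = (-10*3 + K)*q = (-30 + K)*q = q*(-30 + K))
l(v) = 3*√(-1 + v)/7
N(-9, Y)*l(b(-2)) = (-9*(-30 + 13))*(3*√(-1 - 5)/7) = (-9*(-17))*(3*√(-6)/7) = 153*(3*(I*√6)/7) = 153*(3*I*√6/7) = 459*I*√6/7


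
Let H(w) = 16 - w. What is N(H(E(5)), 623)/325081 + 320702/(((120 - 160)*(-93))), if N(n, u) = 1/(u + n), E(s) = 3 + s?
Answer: 32892177026821/381534566460 ≈ 86.210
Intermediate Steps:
N(n, u) = 1/(n + u)
N(H(E(5)), 623)/325081 + 320702/(((120 - 160)*(-93))) = 1/(((16 - (3 + 5)) + 623)*325081) + 320702/(((120 - 160)*(-93))) = (1/325081)/((16 - 1*8) + 623) + 320702/((-40*(-93))) = (1/325081)/((16 - 8) + 623) + 320702/3720 = (1/325081)/(8 + 623) + 320702*(1/3720) = (1/325081)/631 + 160351/1860 = (1/631)*(1/325081) + 160351/1860 = 1/205126111 + 160351/1860 = 32892177026821/381534566460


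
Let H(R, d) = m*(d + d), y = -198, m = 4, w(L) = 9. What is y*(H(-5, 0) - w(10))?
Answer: 1782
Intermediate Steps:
H(R, d) = 8*d (H(R, d) = 4*(d + d) = 4*(2*d) = 8*d)
y*(H(-5, 0) - w(10)) = -198*(8*0 - 1*9) = -198*(0 - 9) = -198*(-9) = 1782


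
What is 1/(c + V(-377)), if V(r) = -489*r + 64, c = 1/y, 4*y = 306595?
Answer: 306595/56541330119 ≈ 5.4225e-6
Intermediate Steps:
y = 306595/4 (y = (¼)*306595 = 306595/4 ≈ 76649.)
c = 4/306595 (c = 1/(306595/4) = 4/306595 ≈ 1.3047e-5)
V(r) = 64 - 489*r
1/(c + V(-377)) = 1/(4/306595 + (64 - 489*(-377))) = 1/(4/306595 + (64 + 184353)) = 1/(4/306595 + 184417) = 1/(56541330119/306595) = 306595/56541330119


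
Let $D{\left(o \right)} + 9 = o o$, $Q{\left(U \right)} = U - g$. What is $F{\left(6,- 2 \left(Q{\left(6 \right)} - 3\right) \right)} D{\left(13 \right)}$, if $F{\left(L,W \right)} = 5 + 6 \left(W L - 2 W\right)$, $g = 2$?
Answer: $-6880$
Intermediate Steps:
$Q{\left(U \right)} = -2 + U$ ($Q{\left(U \right)} = U - 2 = -2 + U$)
$D{\left(o \right)} = -9 + o^{2}$ ($D{\left(o \right)} = -9 + o o = -9 + o^{2}$)
$F{\left(L,W \right)} = 5 - 12 W + 6 L W$ ($F{\left(L,W \right)} = 5 + 6 \left(L W - 2 W\right) = 5 + 6 \left(- 2 W + L W\right) = 5 + \left(- 12 W + 6 L W\right) = 5 - 12 W + 6 L W$)
$F{\left(6,- 2 \left(Q{\left(6 \right)} - 3\right) \right)} D{\left(13 \right)} = \left(5 - 12 \left(- 2 \left(\left(-2 + 6\right) - 3\right)\right) + 6 \cdot 6 \left(- 2 \left(\left(-2 + 6\right) - 3\right)\right)\right) \left(-9 + 13^{2}\right) = \left(5 - 12 \left(- 2 \left(4 - 3\right)\right) + 6 \cdot 6 \left(- 2 \left(4 - 3\right)\right)\right) \left(-9 + 169\right) = \left(5 - 12 \left(\left(-2\right) 1\right) + 6 \cdot 6 \left(\left(-2\right) 1\right)\right) 160 = \left(5 - -24 + 6 \cdot 6 \left(-2\right)\right) 160 = \left(5 + 24 - 72\right) 160 = \left(-43\right) 160 = -6880$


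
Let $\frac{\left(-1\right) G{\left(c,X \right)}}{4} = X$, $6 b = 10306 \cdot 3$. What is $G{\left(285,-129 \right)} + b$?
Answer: $5669$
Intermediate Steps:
$b = 5153$ ($b = \frac{10306 \cdot 3}{6} = \frac{1}{6} \cdot 30918 = 5153$)
$G{\left(c,X \right)} = - 4 X$
$G{\left(285,-129 \right)} + b = \left(-4\right) \left(-129\right) + 5153 = 516 + 5153 = 5669$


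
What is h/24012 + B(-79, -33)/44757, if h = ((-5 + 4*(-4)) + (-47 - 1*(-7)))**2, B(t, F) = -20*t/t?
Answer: 6150391/39803892 ≈ 0.15452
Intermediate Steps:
B(t, F) = -20 (B(t, F) = -20*1 = -20)
h = 3721 (h = ((-5 - 16) + (-47 + 7))**2 = (-21 - 40)**2 = (-61)**2 = 3721)
h/24012 + B(-79, -33)/44757 = 3721/24012 - 20/44757 = 6150391/39803892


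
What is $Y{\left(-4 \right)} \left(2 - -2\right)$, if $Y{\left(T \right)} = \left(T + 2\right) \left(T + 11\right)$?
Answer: $-56$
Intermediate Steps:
$Y{\left(T \right)} = \left(2 + T\right) \left(11 + T\right)$
$Y{\left(-4 \right)} \left(2 - -2\right) = \left(22 + \left(-4\right)^{2} + 13 \left(-4\right)\right) \left(2 - -2\right) = \left(22 + 16 - 52\right) \left(2 + 2\right) = \left(-14\right) 4 = -56$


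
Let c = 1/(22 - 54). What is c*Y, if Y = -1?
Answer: 1/32 ≈ 0.031250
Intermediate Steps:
c = -1/32 (c = 1/(-32) = -1/32 ≈ -0.031250)
c*Y = -1/32*(-1) = 1/32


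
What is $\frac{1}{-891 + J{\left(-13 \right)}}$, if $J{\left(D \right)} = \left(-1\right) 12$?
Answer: $- \frac{1}{903} \approx -0.0011074$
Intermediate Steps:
$J{\left(D \right)} = -12$
$\frac{1}{-891 + J{\left(-13 \right)}} = \frac{1}{-891 - 12} = \frac{1}{-903} = - \frac{1}{903}$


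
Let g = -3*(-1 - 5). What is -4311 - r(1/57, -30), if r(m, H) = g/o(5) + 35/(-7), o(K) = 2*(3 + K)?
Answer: -34457/8 ≈ -4307.1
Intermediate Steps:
g = 18 (g = -3*(-6) = 18)
o(K) = 6 + 2*K
r(m, H) = -31/8 (r(m, H) = 18/(6 + 2*5) + 35/(-7) = 18/(6 + 10) + 35*(-⅐) = 18/16 - 5 = 18*(1/16) - 5 = 9/8 - 5 = -31/8)
-4311 - r(1/57, -30) = -4311 - 1*(-31/8) = -4311 + 31/8 = -34457/8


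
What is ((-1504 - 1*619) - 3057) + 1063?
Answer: -4117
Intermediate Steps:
((-1504 - 1*619) - 3057) + 1063 = ((-1504 - 619) - 3057) + 1063 = (-2123 - 3057) + 1063 = -5180 + 1063 = -4117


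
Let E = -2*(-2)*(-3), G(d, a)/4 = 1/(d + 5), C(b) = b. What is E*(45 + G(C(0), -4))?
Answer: -2748/5 ≈ -549.60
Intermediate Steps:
G(d, a) = 4/(5 + d) (G(d, a) = 4/(d + 5) = 4/(5 + d))
E = -12 (E = 4*(-3) = -12)
E*(45 + G(C(0), -4)) = -12*(45 + 4/(5 + 0)) = -12*(45 + 4/5) = -12*(45 + 4*(⅕)) = -12*(45 + ⅘) = -12*229/5 = -2748/5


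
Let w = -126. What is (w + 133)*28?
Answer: 196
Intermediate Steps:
(w + 133)*28 = (-126 + 133)*28 = 7*28 = 196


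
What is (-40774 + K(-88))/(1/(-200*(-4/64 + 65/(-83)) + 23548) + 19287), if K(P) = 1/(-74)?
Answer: -11879149291911/5619097389518 ≈ -2.1141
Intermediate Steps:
K(P) = -1/74
(-40774 + K(-88))/(1/(-200*(-4/64 + 65/(-83)) + 23548) + 19287) = (-40774 - 1/74)/(1/(-200*(-4/64 + 65/(-83)) + 23548) + 19287) = -3017277/(74*(1/(-200*(-4*1/64 + 65*(-1/83)) + 23548) + 19287)) = -3017277/(74*(1/(-200*(-1/16 - 65/83) + 23548) + 19287)) = -3017277/(74*(1/(-200*(-1123/1328) + 23548) + 19287)) = -3017277/(74*(1/(28075/166 + 23548) + 19287)) = -3017277/(74*(1/(3937043/166) + 19287)) = -3017277/(74*(166/3937043 + 19287)) = -3017277/(74*75933748507/3937043) = -3017277/74*3937043/75933748507 = -11879149291911/5619097389518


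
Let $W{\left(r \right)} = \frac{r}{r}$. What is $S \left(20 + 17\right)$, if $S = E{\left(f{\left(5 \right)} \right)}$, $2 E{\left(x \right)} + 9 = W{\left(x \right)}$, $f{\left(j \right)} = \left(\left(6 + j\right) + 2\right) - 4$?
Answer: $-148$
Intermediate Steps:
$f{\left(j \right)} = 4 + j$ ($f{\left(j \right)} = \left(8 + j\right) - 4 = 4 + j$)
$W{\left(r \right)} = 1$
$E{\left(x \right)} = -4$ ($E{\left(x \right)} = - \frac{9}{2} + \frac{1}{2} \cdot 1 = - \frac{9}{2} + \frac{1}{2} = -4$)
$S = -4$
$S \left(20 + 17\right) = - 4 \left(20 + 17\right) = \left(-4\right) 37 = -148$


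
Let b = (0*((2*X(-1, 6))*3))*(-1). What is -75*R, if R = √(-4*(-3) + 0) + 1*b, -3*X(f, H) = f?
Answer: -150*√3 ≈ -259.81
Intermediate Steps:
X(f, H) = -f/3
b = 0 (b = (0*((2*(-⅓*(-1)))*3))*(-1) = (0*((2*(⅓))*3))*(-1) = (0*((⅔)*3))*(-1) = (0*2)*(-1) = 0*(-1) = 0)
R = 2*√3 (R = √(-4*(-3) + 0) + 1*0 = √(12 + 0) + 0 = √12 + 0 = 2*√3 + 0 = 2*√3 ≈ 3.4641)
-75*R = -150*√3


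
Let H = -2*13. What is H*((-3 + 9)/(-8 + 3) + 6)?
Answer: -624/5 ≈ -124.80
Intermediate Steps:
H = -26
H*((-3 + 9)/(-8 + 3) + 6) = -26*((-3 + 9)/(-8 + 3) + 6) = -26*(6/(-5) + 6) = -26*(6*(-1/5) + 6) = -26*(-6/5 + 6) = -26*24/5 = -624/5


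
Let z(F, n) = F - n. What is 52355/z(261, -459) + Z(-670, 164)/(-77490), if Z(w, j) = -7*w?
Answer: 1286861/17712 ≈ 72.655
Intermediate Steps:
52355/z(261, -459) + Z(-670, 164)/(-77490) = 52355/(261 - 1*(-459)) - 7*(-670)/(-77490) = 52355/(261 + 459) + 4690*(-1/77490) = 52355/720 - 67/1107 = 52355*(1/720) - 67/1107 = 10471/144 - 67/1107 = 1286861/17712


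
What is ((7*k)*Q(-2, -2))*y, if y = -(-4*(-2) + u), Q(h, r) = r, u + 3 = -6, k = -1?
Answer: 14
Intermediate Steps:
u = -9 (u = -3 - 6 = -9)
y = 1 (y = -(-4*(-2) - 9) = -(8 - 9) = -1*(-1) = 1)
((7*k)*Q(-2, -2))*y = ((7*(-1))*(-2))*1 = -7*(-2)*1 = 14*1 = 14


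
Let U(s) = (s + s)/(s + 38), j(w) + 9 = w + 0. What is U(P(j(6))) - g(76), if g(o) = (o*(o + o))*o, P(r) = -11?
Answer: -23704726/27 ≈ -8.7795e+5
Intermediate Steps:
j(w) = -9 + w (j(w) = -9 + (w + 0) = -9 + w)
g(o) = 2*o³ (g(o) = (o*(2*o))*o = (2*o²)*o = 2*o³)
U(s) = 2*s/(38 + s) (U(s) = (2*s)/(38 + s) = 2*s/(38 + s))
U(P(j(6))) - g(76) = 2*(-11)/(38 - 11) - 2*76³ = 2*(-11)/27 - 2*438976 = 2*(-11)*(1/27) - 1*877952 = -22/27 - 877952 = -23704726/27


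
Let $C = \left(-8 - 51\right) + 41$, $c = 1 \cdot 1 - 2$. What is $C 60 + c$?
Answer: $-1081$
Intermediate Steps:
$c = -1$ ($c = 1 - 2 = -1$)
$C = -18$ ($C = -59 + 41 = -18$)
$C 60 + c = \left(-18\right) 60 - 1 = -1080 - 1 = -1081$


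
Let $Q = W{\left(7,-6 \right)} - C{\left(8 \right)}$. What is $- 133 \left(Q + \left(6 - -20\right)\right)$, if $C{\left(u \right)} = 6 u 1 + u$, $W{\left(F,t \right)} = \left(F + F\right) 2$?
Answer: $266$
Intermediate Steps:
$W{\left(F,t \right)} = 4 F$ ($W{\left(F,t \right)} = 2 F 2 = 4 F$)
$C{\left(u \right)} = 7 u$ ($C{\left(u \right)} = 6 u + u = 7 u$)
$Q = -28$ ($Q = 4 \cdot 7 - 7 \cdot 8 = 28 - 56 = -28$)
$- 133 \left(Q + \left(6 - -20\right)\right) = - 133 \left(-28 + \left(6 - -20\right)\right) = - 133 \left(-28 + \left(6 + 20\right)\right) = - 133 \left(-28 + 26\right) = \left(-133\right) \left(-2\right) = 266$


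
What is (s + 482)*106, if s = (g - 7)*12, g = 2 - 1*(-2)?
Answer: 47276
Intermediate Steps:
g = 4 (g = 2 + 2 = 4)
s = -36 (s = (4 - 7)*12 = -3*12 = -36)
(s + 482)*106 = (-36 + 482)*106 = 446*106 = 47276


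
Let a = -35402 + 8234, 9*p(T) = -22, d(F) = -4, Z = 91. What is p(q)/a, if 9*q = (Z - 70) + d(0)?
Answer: 11/122256 ≈ 8.9975e-5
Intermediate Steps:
q = 17/9 (q = ((91 - 70) - 4)/9 = (21 - 4)/9 = (1/9)*17 = 17/9 ≈ 1.8889)
p(T) = -22/9 (p(T) = (1/9)*(-22) = -22/9)
a = -27168
p(q)/a = -22/9/(-27168) = -22/9*(-1/27168) = 11/122256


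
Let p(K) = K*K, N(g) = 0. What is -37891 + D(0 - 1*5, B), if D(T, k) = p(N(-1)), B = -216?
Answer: -37891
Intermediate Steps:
p(K) = K**2
D(T, k) = 0 (D(T, k) = 0**2 = 0)
-37891 + D(0 - 1*5, B) = -37891 + 0 = -37891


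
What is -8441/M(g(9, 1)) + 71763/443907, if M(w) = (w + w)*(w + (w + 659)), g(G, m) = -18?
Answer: 66129871/122912916 ≈ 0.53802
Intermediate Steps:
M(w) = 2*w*(659 + 2*w) (M(w) = (2*w)*(w + (659 + w)) = (2*w)*(659 + 2*w) = 2*w*(659 + 2*w))
-8441/M(g(9, 1)) + 71763/443907 = -8441*(-1/(36*(659 + 2*(-18)))) + 71763/443907 = -8441*(-1/(36*(659 - 36))) + 71763*(1/443907) = -8441/(2*(-18)*623) + 23921/147969 = -8441/(-22428) + 23921/147969 = -8441*(-1/22428) + 23921/147969 = 8441/22428 + 23921/147969 = 66129871/122912916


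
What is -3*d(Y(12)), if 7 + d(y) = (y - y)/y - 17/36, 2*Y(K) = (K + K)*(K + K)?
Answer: 269/12 ≈ 22.417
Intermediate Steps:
Y(K) = 2*K**2 (Y(K) = ((K + K)*(K + K))/2 = ((2*K)*(2*K))/2 = (4*K**2)/2 = 2*K**2)
d(y) = -269/36 (d(y) = -7 + ((y - y)/y - 17/36) = -7 + (0/y - 17*1/36) = -7 + (0 - 17/36) = -7 - 17/36 = -269/36)
-3*d(Y(12)) = -3*(-269/36) = 269/12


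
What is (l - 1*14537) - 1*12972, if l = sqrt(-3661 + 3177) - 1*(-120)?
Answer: -27389 + 22*I ≈ -27389.0 + 22.0*I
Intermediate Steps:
l = 120 + 22*I (l = sqrt(-484) + 120 = 22*I + 120 = 120 + 22*I ≈ 120.0 + 22.0*I)
(l - 1*14537) - 1*12972 = ((120 + 22*I) - 1*14537) - 1*12972 = ((120 + 22*I) - 14537) - 12972 = (-14417 + 22*I) - 12972 = -27389 + 22*I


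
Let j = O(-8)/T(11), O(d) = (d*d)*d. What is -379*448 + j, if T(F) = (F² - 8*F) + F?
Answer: -1867840/11 ≈ -1.6980e+5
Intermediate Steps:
O(d) = d³ (O(d) = d²*d = d³)
T(F) = F² - 7*F
j = -128/11 (j = (-8)³/((11*(-7 + 11))) = -512/(11*4) = -512/44 = -512*1/44 = -128/11 ≈ -11.636)
-379*448 + j = -379*448 - 128/11 = -169792 - 128/11 = -1867840/11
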